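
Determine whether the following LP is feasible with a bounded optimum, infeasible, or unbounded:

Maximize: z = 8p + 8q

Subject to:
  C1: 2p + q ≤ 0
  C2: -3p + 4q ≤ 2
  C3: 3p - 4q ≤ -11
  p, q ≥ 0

Infeasible (no feasible solution exists)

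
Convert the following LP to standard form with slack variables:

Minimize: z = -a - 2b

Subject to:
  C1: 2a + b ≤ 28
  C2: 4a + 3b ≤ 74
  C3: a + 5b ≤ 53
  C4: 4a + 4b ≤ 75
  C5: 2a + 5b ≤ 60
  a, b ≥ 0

min z = -a - 2b

s.t.
  2a + b + s1 = 28
  4a + 3b + s2 = 74
  a + 5b + s3 = 53
  4a + 4b + s4 = 75
  2a + 5b + s5 = 60
  a, b, s1, s2, s3, s4, s5 ≥ 0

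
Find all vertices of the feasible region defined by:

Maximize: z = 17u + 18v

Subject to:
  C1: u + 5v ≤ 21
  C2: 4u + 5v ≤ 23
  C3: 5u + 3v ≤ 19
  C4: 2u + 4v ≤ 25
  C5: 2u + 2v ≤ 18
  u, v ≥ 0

(0, 0), (3.8, 0), (2, 3), (0.6667, 4.067), (0, 4.2)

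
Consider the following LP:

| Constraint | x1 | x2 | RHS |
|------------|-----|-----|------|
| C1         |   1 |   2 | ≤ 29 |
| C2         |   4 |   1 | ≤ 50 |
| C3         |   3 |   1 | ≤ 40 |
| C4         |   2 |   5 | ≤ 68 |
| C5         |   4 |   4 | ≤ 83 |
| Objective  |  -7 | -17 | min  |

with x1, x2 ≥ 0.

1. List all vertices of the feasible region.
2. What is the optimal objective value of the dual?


1. (0, 0), (12.5, 0), (10.14, 9.429), (9, 10), (0, 13.6)
2. -233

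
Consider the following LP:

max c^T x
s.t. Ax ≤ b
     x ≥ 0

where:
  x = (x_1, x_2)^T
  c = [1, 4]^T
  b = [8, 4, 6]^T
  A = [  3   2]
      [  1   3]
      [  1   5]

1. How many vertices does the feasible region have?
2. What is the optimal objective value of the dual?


1. 5
2. 5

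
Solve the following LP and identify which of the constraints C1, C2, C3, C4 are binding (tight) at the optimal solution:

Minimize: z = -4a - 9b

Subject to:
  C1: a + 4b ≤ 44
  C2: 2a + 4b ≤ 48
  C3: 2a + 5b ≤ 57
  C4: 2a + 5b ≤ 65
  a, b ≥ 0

At a = 6, b = 9, compute slack b - a·x for each constraint:
  C1: 44 − 42 = 2  (slack)
  C2: 48 − 48 = 0  (binding)
  C3: 57 − 57 = 0  (binding)
  C4: 65 − 57 = 8  (slack)

Optimal: a = 6, b = 9
Binding: C2, C3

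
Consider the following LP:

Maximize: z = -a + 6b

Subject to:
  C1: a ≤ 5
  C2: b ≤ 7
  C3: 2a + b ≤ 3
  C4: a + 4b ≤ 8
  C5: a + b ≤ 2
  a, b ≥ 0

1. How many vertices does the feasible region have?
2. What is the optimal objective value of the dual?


1. 4
2. 12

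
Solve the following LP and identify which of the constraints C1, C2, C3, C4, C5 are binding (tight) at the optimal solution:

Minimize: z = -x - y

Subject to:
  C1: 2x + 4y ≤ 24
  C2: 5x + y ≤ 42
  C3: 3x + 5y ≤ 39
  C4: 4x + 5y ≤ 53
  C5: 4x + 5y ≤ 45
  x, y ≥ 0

At x = 8, y = 2, compute slack b - a·x for each constraint:
  C1: 24 − 24 = 0  (binding)
  C2: 42 − 42 = 0  (binding)
  C3: 39 − 34 = 5  (slack)
  C4: 53 − 42 = 11  (slack)
  C5: 45 − 42 = 3  (slack)

Optimal: x = 8, y = 2
Binding: C1, C2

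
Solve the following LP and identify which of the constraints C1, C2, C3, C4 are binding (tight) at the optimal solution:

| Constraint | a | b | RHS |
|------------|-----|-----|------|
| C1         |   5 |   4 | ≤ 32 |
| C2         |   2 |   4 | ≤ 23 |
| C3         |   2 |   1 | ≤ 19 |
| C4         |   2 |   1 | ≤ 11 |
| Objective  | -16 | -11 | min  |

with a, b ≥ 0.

At a = 4, b = 3, compute slack b - a·x for each constraint:
  C1: 32 − 32 = 0  (binding)
  C2: 23 − 20 = 3  (slack)
  C3: 19 − 11 = 8  (slack)
  C4: 11 − 11 = 0  (binding)

Optimal: a = 4, b = 3
Binding: C1, C4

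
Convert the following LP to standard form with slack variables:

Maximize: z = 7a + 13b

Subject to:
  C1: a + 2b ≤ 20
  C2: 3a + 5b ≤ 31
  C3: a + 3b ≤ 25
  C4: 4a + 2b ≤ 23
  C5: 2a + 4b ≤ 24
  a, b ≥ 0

max z = 7a + 13b

s.t.
  a + 2b + s1 = 20
  3a + 5b + s2 = 31
  a + 3b + s3 = 25
  4a + 2b + s4 = 23
  2a + 4b + s5 = 24
  a, b, s1, s2, s3, s4, s5 ≥ 0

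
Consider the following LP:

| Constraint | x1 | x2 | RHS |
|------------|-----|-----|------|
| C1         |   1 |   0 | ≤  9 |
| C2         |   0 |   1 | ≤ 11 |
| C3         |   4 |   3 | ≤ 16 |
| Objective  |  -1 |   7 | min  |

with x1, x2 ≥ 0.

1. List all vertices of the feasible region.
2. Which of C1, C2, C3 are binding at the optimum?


1. (0, 0), (4, 0), (0, 5.333)
2. C3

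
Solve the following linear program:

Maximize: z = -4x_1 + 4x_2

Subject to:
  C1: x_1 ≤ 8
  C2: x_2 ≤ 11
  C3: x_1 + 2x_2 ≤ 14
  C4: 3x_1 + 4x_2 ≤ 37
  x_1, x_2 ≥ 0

Evaluate the objective at each vertex of the feasible region:
  z(0, 0) = 0
  z(8, 0) = -32
  z(8, 3) = -20
  z(0, 7) = 28  ←
The maximum is at x_1 = 0, x_2 = 7.

x_1 = 0, x_2 = 7, z = 28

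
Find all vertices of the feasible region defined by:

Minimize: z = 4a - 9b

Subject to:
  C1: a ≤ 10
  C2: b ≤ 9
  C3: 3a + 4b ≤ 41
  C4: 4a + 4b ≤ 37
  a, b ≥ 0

(0, 0), (9.25, 0), (0.25, 9), (0, 9)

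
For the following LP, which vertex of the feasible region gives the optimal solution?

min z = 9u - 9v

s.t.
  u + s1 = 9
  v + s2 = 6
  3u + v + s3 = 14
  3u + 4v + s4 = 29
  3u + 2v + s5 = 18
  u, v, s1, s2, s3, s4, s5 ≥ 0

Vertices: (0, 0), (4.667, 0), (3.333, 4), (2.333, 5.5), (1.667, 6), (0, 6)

Evaluate the objective at each vertex of the feasible region:
  z(0, 0) = 0
  z(4.667, 0) = 42
  z(3.333, 4) = -6
  z(2.333, 5.5) = -28.5
  z(1.667, 6) = -39
  z(0, 6) = -54  ←
The minimum is at u = 0, v = 6.

(0, 6)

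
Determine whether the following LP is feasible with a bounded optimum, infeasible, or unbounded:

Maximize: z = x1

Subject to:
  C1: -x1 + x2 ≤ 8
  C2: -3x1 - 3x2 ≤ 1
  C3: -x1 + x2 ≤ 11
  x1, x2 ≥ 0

Unbounded (objective can increase without bound)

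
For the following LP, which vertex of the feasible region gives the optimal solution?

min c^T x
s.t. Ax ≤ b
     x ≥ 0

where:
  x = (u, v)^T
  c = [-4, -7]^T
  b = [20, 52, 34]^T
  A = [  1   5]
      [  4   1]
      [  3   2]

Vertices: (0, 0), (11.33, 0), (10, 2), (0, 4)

Evaluate the objective at each vertex of the feasible region:
  z(0, 0) = 0
  z(11.33, 0) = -45.33
  z(10, 2) = -54  ←
  z(0, 4) = -28
The minimum is at u = 10, v = 2.

(10, 2)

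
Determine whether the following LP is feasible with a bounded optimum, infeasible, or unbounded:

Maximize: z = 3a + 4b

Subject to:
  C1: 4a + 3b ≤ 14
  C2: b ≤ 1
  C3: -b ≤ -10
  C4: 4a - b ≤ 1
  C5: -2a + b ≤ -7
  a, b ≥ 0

Infeasible (no feasible solution exists)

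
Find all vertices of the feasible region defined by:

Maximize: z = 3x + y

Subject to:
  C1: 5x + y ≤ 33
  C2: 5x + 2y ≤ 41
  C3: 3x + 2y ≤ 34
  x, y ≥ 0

(0, 0), (6.6, 0), (5, 8), (3.5, 11.75), (0, 17)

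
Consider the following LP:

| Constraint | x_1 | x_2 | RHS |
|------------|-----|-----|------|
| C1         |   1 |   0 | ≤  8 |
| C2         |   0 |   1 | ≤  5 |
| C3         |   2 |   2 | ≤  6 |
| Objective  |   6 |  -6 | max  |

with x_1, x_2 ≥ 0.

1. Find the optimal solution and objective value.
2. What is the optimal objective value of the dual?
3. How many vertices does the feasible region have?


1. x_1 = 3, x_2 = 0, z = 18
2. 18
3. 3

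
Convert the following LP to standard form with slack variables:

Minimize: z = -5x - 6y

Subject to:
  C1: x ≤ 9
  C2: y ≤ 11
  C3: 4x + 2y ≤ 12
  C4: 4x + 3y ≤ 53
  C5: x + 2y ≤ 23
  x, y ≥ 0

min z = -5x - 6y

s.t.
  x + s1 = 9
  y + s2 = 11
  4x + 2y + s3 = 12
  4x + 3y + s4 = 53
  x + 2y + s5 = 23
  x, y, s1, s2, s3, s4, s5 ≥ 0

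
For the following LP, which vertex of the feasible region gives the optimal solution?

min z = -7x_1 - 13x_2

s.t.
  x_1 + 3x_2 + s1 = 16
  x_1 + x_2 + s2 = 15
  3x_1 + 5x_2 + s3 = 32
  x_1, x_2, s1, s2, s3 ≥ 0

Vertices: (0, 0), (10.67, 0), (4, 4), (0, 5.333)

Evaluate the objective at each vertex of the feasible region:
  z(0, 0) = 0
  z(10.67, 0) = -74.67
  z(4, 4) = -80  ←
  z(0, 5.333) = -69.33
The minimum is at x_1 = 4, x_2 = 4.

(4, 4)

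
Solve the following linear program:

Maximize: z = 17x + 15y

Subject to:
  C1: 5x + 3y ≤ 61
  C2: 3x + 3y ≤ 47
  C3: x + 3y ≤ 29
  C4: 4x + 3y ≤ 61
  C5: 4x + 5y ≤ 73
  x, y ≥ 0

Evaluate the objective at each vertex of the feasible region:
  z(0, 0) = 0
  z(12.2, 0) = 207.4
  z(8, 7) = 241  ←
  z(0, 9.667) = 145
The maximum is at x = 8, y = 7.

x = 8, y = 7, z = 241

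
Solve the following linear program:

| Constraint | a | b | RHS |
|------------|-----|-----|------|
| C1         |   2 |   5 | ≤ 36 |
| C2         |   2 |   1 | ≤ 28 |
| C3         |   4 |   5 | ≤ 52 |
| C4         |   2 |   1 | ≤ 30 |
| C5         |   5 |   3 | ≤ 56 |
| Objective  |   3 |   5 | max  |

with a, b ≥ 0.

Evaluate the objective at each vertex of the feasible region:
  z(0, 0) = 0
  z(11.2, 0) = 33.6
  z(9.538, 2.769) = 42.46
  z(8, 4) = 44  ←
  z(0, 7.2) = 36
The maximum is at a = 8, b = 4.

a = 8, b = 4, z = 44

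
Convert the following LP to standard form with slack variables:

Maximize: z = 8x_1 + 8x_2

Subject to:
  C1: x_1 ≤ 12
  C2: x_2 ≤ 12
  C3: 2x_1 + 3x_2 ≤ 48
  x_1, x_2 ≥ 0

max z = 8x_1 + 8x_2

s.t.
  x_1 + s1 = 12
  x_2 + s2 = 12
  2x_1 + 3x_2 + s3 = 48
  x_1, x_2, s1, s2, s3 ≥ 0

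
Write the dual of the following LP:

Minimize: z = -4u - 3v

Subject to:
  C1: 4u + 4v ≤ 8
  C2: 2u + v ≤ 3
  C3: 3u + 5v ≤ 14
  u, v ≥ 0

Primal min cᵀx s.t. Ax ≤ b, x ≥ 0  →  Dual max −bᵀy s.t. Aᵀy ≥ −c, y ≥ 0.

Maximize: z = -8y1 - 3y2 - 14y3

Subject to:
  4y1 + 2y2 + 3y3 ≥ 4
  4y1 + y2 + 5y3 ≥ 3
  y1, y2, y3 ≥ 0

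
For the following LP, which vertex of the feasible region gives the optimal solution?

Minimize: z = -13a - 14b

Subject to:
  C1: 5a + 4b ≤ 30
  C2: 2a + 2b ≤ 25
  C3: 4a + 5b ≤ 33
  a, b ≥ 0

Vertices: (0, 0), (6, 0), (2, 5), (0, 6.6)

Evaluate the objective at each vertex of the feasible region:
  z(0, 0) = 0
  z(6, 0) = -78
  z(2, 5) = -96  ←
  z(0, 6.6) = -92.4
The minimum is at a = 2, b = 5.

(2, 5)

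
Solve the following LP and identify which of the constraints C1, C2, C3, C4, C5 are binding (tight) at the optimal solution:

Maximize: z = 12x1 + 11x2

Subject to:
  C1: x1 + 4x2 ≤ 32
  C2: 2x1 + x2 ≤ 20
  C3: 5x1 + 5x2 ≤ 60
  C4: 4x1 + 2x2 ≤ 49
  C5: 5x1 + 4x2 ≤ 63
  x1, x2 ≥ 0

At x1 = 8, x2 = 4, compute slack b - a·x for each constraint:
  C1: 32 − 24 = 8  (slack)
  C2: 20 − 20 = 0  (binding)
  C3: 60 − 60 = 0  (binding)
  C4: 49 − 40 = 9  (slack)
  C5: 63 − 56 = 7  (slack)

Optimal: x1 = 8, x2 = 4
Binding: C2, C3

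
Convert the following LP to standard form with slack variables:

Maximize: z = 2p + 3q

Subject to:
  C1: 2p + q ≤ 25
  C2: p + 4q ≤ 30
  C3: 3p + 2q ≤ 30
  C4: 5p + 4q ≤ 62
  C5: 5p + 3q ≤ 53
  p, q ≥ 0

max z = 2p + 3q

s.t.
  2p + q + s1 = 25
  p + 4q + s2 = 30
  3p + 2q + s3 = 30
  5p + 4q + s4 = 62
  5p + 3q + s5 = 53
  p, q, s1, s2, s3, s4, s5 ≥ 0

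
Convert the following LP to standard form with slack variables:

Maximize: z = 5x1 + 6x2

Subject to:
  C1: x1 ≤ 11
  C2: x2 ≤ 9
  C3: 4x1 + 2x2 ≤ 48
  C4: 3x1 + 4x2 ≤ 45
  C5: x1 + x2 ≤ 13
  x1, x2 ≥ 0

max z = 5x1 + 6x2

s.t.
  x1 + s1 = 11
  x2 + s2 = 9
  4x1 + 2x2 + s3 = 48
  3x1 + 4x2 + s4 = 45
  x1 + x2 + s5 = 13
  x1, x2, s1, s2, s3, s4, s5 ≥ 0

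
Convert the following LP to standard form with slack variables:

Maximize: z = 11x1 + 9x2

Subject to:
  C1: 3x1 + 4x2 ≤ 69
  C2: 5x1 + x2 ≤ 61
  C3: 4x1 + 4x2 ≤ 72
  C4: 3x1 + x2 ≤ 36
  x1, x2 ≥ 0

max z = 11x1 + 9x2

s.t.
  3x1 + 4x2 + s1 = 69
  5x1 + x2 + s2 = 61
  4x1 + 4x2 + s3 = 72
  3x1 + x2 + s4 = 36
  x1, x2, s1, s2, s3, s4 ≥ 0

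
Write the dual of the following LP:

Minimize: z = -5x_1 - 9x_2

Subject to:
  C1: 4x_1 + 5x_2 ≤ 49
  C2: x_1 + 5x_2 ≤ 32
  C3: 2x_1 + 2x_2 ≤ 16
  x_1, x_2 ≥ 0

Primal min cᵀx s.t. Ax ≤ b, x ≥ 0  →  Dual max −bᵀy s.t. Aᵀy ≥ −c, y ≥ 0.

Maximize: z = -49y1 - 32y2 - 16y3

Subject to:
  4y1 + y2 + 2y3 ≥ 5
  5y1 + 5y2 + 2y3 ≥ 9
  y1, y2, y3 ≥ 0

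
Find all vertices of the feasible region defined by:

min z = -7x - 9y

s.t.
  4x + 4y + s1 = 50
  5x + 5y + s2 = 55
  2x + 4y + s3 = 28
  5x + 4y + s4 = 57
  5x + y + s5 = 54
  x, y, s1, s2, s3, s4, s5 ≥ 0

(0, 0), (10.8, 0), (10.75, 0.25), (8, 3), (0, 7)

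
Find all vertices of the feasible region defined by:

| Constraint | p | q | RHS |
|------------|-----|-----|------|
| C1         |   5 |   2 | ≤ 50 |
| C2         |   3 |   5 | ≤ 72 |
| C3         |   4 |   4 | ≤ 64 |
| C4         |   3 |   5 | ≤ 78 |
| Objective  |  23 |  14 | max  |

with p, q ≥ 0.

(0, 0), (10, 0), (6, 10), (4, 12), (0, 14.4)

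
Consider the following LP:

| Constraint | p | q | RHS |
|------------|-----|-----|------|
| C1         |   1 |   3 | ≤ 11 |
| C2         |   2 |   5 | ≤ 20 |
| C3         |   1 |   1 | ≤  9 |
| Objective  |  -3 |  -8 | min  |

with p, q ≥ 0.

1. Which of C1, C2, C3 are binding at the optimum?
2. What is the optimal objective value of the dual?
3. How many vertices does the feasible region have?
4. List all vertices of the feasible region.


1. C1, C2
2. -31
3. 5
4. (0, 0), (9, 0), (8.333, 0.6667), (5, 2), (0, 3.667)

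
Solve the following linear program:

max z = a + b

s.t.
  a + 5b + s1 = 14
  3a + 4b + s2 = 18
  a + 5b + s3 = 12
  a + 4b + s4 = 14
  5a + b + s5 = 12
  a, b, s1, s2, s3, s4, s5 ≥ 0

Evaluate the objective at each vertex of the feasible region:
  z(0, 0) = 0
  z(2.4, 0) = 2.4
  z(2, 2) = 4  ←
  z(0, 2.4) = 2.4
The maximum is at a = 2, b = 2.

a = 2, b = 2, z = 4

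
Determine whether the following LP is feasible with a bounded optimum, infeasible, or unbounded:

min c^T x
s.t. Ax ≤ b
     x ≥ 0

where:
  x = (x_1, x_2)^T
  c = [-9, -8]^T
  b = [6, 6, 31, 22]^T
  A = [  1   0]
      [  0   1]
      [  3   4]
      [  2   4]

Feasible with a bounded optimal solution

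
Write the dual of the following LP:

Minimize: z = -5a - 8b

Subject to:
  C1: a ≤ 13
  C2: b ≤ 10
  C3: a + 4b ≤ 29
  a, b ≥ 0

Primal min cᵀx s.t. Ax ≤ b, x ≥ 0  →  Dual max −bᵀy s.t. Aᵀy ≥ −c, y ≥ 0.

Maximize: z = -13y1 - 10y2 - 29y3

Subject to:
  y1 + y3 ≥ 5
  y2 + 4y3 ≥ 8
  y1, y2, y3 ≥ 0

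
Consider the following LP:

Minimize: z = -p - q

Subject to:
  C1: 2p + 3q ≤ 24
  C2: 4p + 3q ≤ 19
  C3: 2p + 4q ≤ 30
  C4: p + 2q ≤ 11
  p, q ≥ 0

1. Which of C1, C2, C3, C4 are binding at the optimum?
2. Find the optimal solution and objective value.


1. C2, C4
2. p = 1, q = 5, z = -6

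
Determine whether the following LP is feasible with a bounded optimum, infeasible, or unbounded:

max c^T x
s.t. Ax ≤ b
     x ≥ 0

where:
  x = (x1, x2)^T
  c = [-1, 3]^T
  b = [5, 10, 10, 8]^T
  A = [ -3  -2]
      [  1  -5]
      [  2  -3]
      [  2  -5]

Unbounded (objective can increase without bound)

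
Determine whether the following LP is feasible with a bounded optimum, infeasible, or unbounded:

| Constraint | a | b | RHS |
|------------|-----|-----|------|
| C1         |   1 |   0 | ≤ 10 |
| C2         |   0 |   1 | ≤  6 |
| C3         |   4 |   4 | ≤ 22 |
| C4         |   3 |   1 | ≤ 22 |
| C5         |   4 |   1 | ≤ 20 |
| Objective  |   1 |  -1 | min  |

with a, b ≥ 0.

Feasible with a bounded optimal solution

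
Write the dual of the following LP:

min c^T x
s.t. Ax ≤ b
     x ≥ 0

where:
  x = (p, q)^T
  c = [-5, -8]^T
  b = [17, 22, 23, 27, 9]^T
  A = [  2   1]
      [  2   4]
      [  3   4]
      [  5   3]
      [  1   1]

Primal min cᵀx s.t. Ax ≤ b, x ≥ 0  →  Dual max −bᵀy s.t. Aᵀy ≥ −c, y ≥ 0.

Maximize: z = -17y1 - 22y2 - 23y3 - 27y4 - 9y5

Subject to:
  2y1 + 2y2 + 3y3 + 5y4 + y5 ≥ 5
  y1 + 4y2 + 4y3 + 3y4 + y5 ≥ 8
  y1, y2, y3, y4, y5 ≥ 0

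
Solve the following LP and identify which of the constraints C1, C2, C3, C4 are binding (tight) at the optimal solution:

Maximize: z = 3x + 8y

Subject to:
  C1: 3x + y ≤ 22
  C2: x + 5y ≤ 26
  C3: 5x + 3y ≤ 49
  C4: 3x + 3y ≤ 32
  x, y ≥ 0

At x = 6, y = 4, compute slack b - a·x for each constraint:
  C1: 22 − 22 = 0  (binding)
  C2: 26 − 26 = 0  (binding)
  C3: 49 − 42 = 7  (slack)
  C4: 32 − 30 = 2  (slack)

Optimal: x = 6, y = 4
Binding: C1, C2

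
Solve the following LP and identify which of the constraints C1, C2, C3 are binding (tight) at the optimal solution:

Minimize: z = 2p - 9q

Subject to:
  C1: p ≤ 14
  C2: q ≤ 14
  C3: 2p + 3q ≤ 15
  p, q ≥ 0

At p = 0, q = 5, compute slack b - a·x for each constraint:
  C1: 14 − 0 = 14  (slack)
  C2: 14 − 5 = 9  (slack)
  C3: 15 − 15 = 0  (binding)

Optimal: p = 0, q = 5
Binding: C3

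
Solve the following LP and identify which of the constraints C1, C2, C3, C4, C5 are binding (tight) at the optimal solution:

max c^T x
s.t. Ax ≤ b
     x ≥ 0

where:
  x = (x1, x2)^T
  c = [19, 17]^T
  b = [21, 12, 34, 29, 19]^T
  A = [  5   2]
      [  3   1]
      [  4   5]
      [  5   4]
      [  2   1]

At x1 = 1, x2 = 6, compute slack b - a·x for each constraint:
  C1: 21 − 17 = 4  (slack)
  C2: 12 − 9 = 3  (slack)
  C3: 34 − 34 = 0  (binding)
  C4: 29 − 29 = 0  (binding)
  C5: 19 − 8 = 11  (slack)

Optimal: x1 = 1, x2 = 6
Binding: C3, C4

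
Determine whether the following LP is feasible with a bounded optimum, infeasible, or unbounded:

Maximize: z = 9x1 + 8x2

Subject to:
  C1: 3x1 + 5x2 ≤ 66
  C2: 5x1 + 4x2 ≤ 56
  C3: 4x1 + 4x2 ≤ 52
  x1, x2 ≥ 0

Feasible with a bounded optimal solution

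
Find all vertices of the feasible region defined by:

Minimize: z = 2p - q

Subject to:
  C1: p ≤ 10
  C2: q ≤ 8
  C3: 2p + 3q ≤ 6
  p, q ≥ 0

(0, 0), (3, 0), (0, 2)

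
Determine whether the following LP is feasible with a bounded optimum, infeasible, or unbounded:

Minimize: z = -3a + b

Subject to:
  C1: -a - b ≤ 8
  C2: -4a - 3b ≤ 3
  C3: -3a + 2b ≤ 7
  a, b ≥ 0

Unbounded (objective can decrease without bound)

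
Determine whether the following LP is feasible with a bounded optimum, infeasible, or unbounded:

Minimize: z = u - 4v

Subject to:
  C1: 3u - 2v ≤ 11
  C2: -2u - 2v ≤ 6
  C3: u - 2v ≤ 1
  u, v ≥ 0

Unbounded (objective can decrease without bound)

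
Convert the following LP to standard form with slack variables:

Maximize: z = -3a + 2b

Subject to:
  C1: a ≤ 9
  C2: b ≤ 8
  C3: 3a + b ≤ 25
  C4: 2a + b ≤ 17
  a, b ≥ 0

max z = -3a + 2b

s.t.
  a + s1 = 9
  b + s2 = 8
  3a + b + s3 = 25
  2a + b + s4 = 17
  a, b, s1, s2, s3, s4 ≥ 0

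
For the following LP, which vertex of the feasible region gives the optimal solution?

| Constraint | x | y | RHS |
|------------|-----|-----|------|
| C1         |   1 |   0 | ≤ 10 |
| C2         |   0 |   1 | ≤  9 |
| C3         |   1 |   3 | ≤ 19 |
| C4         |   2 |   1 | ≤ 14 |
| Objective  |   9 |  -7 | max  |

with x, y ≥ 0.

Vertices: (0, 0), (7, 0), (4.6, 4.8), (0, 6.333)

Evaluate the objective at each vertex of the feasible region:
  z(0, 0) = 0
  z(7, 0) = 63  ←
  z(4.6, 4.8) = 7.8
  z(0, 6.333) = -44.33
The maximum is at x = 7, y = 0.

(7, 0)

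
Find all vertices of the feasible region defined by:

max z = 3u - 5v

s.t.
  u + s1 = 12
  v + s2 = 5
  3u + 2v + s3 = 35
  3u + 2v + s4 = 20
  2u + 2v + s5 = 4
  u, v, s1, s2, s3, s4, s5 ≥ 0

(0, 0), (2, 0), (0, 2)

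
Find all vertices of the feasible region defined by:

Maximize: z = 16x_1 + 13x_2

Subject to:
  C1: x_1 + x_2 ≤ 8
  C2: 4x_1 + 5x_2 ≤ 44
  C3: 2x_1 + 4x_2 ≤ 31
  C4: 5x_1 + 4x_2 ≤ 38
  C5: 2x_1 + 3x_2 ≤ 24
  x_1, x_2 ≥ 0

(0, 0), (7.6, 0), (6, 2), (0.5, 7.5), (0, 7.75)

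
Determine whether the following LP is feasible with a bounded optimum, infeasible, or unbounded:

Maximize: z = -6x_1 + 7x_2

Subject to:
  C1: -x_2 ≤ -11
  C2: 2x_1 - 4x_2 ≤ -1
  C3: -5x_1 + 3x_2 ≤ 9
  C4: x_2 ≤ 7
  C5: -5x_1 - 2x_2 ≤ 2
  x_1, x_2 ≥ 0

Infeasible (no feasible solution exists)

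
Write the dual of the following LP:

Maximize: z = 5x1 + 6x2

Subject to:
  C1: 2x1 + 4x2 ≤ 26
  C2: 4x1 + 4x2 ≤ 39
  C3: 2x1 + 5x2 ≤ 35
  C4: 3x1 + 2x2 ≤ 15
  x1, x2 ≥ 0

Primal max cᵀx s.t. Ax ≤ b, x ≥ 0  →  Dual min bᵀy s.t. Aᵀy ≥ c, y ≥ 0.

Minimize: z = 26y1 + 39y2 + 35y3 + 15y4

Subject to:
  2y1 + 4y2 + 2y3 + 3y4 ≥ 5
  4y1 + 4y2 + 5y3 + 2y4 ≥ 6
  y1, y2, y3, y4 ≥ 0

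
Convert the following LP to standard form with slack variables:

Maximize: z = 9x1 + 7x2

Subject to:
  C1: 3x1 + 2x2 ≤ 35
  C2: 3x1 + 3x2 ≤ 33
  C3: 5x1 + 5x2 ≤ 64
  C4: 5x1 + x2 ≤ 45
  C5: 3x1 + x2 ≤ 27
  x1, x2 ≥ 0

max z = 9x1 + 7x2

s.t.
  3x1 + 2x2 + s1 = 35
  3x1 + 3x2 + s2 = 33
  5x1 + 5x2 + s3 = 64
  5x1 + x2 + s4 = 45
  3x1 + x2 + s5 = 27
  x1, x2, s1, s2, s3, s4, s5 ≥ 0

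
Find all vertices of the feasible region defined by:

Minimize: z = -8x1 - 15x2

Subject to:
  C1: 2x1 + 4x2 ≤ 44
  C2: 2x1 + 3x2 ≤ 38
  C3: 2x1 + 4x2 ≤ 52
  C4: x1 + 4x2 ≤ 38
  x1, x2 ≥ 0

(0, 0), (19, 0), (10, 6), (6, 8), (0, 9.5)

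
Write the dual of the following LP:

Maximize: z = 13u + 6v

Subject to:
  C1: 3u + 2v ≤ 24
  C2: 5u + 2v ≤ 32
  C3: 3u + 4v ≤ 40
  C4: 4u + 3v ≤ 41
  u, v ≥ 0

Primal max cᵀx s.t. Ax ≤ b, x ≥ 0  →  Dual min bᵀy s.t. Aᵀy ≥ c, y ≥ 0.

Minimize: z = 24y1 + 32y2 + 40y3 + 41y4

Subject to:
  3y1 + 5y2 + 3y3 + 4y4 ≥ 13
  2y1 + 2y2 + 4y3 + 3y4 ≥ 6
  y1, y2, y3, y4 ≥ 0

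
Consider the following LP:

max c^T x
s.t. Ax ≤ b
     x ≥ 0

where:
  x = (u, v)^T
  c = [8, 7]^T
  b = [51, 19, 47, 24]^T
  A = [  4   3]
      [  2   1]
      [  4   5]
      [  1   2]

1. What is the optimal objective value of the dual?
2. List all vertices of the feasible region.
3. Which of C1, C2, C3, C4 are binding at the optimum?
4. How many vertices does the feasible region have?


1. 85
2. (0, 0), (9.5, 0), (8, 3), (0, 9.4)
3. C2, C3
4. 4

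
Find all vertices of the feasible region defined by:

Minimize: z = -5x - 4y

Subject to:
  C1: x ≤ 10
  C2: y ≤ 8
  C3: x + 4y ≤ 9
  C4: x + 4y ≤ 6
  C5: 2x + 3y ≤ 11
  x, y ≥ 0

(0, 0), (5.5, 0), (5.2, 0.2), (0, 1.5)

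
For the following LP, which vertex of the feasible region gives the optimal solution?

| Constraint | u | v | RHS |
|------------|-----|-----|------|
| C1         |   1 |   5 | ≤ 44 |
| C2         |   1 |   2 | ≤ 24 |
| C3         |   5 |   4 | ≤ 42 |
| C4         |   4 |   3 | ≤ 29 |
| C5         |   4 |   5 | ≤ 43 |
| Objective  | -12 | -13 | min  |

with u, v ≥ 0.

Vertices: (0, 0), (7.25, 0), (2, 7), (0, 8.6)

Evaluate the objective at each vertex of the feasible region:
  z(0, 0) = 0
  z(7.25, 0) = -87
  z(2, 7) = -115  ←
  z(0, 8.6) = -111.8
The minimum is at u = 2, v = 7.

(2, 7)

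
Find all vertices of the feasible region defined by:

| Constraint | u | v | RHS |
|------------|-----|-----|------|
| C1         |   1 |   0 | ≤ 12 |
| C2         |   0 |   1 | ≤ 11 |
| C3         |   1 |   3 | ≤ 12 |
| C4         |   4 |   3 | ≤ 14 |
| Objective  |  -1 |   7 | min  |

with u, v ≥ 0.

(0, 0), (3.5, 0), (0.6667, 3.778), (0, 4)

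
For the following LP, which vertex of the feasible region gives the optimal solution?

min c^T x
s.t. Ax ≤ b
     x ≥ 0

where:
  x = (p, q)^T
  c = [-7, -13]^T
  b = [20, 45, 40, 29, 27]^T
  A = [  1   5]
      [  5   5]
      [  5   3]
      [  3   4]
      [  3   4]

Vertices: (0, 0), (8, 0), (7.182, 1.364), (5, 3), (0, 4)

Evaluate the objective at each vertex of the feasible region:
  z(0, 0) = 0
  z(8, 0) = -56
  z(7.182, 1.364) = -68
  z(5, 3) = -74  ←
  z(0, 4) = -52
The minimum is at p = 5, q = 3.

(5, 3)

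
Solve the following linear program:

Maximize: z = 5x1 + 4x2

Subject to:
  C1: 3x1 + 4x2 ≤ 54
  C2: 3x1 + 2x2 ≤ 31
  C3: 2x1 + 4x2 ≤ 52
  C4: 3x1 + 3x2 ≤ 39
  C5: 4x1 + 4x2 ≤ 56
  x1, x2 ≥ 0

Evaluate the objective at each vertex of the feasible region:
  z(0, 0) = 0
  z(10.33, 0) = 51.67
  z(5, 8) = 57  ←
  z(0, 13) = 52
The maximum is at x1 = 5, x2 = 8.

x1 = 5, x2 = 8, z = 57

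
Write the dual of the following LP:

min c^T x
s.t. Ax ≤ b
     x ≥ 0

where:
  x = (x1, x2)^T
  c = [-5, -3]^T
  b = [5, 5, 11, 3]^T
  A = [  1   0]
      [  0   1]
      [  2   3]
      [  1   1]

Primal min cᵀx s.t. Ax ≤ b, x ≥ 0  →  Dual max −bᵀy s.t. Aᵀy ≥ −c, y ≥ 0.

Maximize: z = -5y1 - 5y2 - 11y3 - 3y4

Subject to:
  y1 + 2y3 + y4 ≥ 5
  y2 + 3y3 + y4 ≥ 3
  y1, y2, y3, y4 ≥ 0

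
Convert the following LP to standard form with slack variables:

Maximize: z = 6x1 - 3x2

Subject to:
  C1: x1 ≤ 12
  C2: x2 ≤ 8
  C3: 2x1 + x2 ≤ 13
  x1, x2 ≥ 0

max z = 6x1 - 3x2

s.t.
  x1 + s1 = 12
  x2 + s2 = 8
  2x1 + x2 + s3 = 13
  x1, x2, s1, s2, s3 ≥ 0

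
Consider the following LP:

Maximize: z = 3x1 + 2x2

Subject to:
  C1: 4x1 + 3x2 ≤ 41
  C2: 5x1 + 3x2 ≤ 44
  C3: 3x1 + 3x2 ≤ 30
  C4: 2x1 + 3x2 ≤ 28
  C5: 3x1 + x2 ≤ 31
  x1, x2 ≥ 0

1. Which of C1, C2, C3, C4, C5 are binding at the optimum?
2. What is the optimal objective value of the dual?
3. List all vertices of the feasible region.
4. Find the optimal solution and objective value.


1. C2, C3
2. 27
3. (0, 0), (8.8, 0), (7, 3), (2, 8), (0, 9.333)
4. x1 = 7, x2 = 3, z = 27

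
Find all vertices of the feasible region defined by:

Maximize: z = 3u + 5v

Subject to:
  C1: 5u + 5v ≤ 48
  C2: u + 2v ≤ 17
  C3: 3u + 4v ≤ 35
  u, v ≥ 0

(0, 0), (9.6, 0), (3.4, 6.2), (1, 8), (0, 8.5)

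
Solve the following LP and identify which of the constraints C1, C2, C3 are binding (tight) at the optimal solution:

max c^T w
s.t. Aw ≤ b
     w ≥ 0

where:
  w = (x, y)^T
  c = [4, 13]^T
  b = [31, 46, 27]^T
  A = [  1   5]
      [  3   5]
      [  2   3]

At x = 6, y = 5, compute slack b - a·x for each constraint:
  C1: 31 − 31 = 0  (binding)
  C2: 46 − 43 = 3  (slack)
  C3: 27 − 27 = 0  (binding)

Optimal: x = 6, y = 5
Binding: C1, C3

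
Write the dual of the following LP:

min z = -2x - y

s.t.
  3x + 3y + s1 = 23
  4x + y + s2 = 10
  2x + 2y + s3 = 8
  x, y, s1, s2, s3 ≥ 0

Primal min cᵀx s.t. Ax ≤ b, x ≥ 0  →  Dual max −bᵀy s.t. Aᵀy ≥ −c, y ≥ 0.

Maximize: z = -23y1 - 10y2 - 8y3

Subject to:
  3y1 + 4y2 + 2y3 ≥ 2
  3y1 + y2 + 2y3 ≥ 1
  y1, y2, y3 ≥ 0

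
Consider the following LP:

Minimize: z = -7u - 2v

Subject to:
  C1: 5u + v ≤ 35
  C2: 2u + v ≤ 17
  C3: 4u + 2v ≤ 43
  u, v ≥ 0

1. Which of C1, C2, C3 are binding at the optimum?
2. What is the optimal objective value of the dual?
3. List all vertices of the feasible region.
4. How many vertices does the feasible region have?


1. C1, C2
2. -52
3. (0, 0), (7, 0), (6, 5), (0, 17)
4. 4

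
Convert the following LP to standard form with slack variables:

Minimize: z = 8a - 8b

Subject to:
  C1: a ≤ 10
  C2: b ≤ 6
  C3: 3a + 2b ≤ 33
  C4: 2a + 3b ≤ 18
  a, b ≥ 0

min z = 8a - 8b

s.t.
  a + s1 = 10
  b + s2 = 6
  3a + 2b + s3 = 33
  2a + 3b + s4 = 18
  a, b, s1, s2, s3, s4 ≥ 0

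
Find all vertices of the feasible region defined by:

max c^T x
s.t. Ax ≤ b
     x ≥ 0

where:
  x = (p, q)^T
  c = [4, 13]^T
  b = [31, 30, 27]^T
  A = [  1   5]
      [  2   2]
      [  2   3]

(0, 0), (13.5, 0), (6, 5), (0, 6.2)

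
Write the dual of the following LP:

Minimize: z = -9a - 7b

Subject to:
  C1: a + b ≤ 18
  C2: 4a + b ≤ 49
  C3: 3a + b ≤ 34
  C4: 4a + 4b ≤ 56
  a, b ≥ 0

Primal min cᵀx s.t. Ax ≤ b, x ≥ 0  →  Dual max −bᵀy s.t. Aᵀy ≥ −c, y ≥ 0.

Maximize: z = -18y1 - 49y2 - 34y3 - 56y4

Subject to:
  y1 + 4y2 + 3y3 + 4y4 ≥ 9
  y1 + y2 + y3 + 4y4 ≥ 7
  y1, y2, y3, y4 ≥ 0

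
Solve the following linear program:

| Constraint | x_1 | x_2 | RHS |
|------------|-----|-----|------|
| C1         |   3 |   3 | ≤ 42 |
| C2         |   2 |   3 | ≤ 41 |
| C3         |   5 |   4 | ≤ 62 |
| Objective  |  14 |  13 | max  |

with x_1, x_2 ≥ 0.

Evaluate the objective at each vertex of the feasible region:
  z(0, 0) = 0
  z(12.4, 0) = 173.6
  z(6, 8) = 188  ←
  z(1, 13) = 183
  z(0, 13.67) = 177.7
The maximum is at x_1 = 6, x_2 = 8.

x_1 = 6, x_2 = 8, z = 188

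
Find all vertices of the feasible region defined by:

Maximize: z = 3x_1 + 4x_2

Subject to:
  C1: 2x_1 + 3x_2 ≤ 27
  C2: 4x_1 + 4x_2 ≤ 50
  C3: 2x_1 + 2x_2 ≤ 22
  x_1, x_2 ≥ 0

(0, 0), (11, 0), (6, 5), (0, 9)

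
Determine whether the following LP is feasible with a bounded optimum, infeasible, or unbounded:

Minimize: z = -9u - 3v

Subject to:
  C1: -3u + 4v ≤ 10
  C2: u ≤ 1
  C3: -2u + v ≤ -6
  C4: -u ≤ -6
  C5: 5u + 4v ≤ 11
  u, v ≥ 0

Infeasible (no feasible solution exists)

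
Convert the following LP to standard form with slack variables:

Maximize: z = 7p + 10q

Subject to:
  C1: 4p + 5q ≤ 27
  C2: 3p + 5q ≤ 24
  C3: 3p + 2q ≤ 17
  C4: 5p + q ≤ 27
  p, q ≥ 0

max z = 7p + 10q

s.t.
  4p + 5q + s1 = 27
  3p + 5q + s2 = 24
  3p + 2q + s3 = 17
  5p + q + s4 = 27
  p, q, s1, s2, s3, s4 ≥ 0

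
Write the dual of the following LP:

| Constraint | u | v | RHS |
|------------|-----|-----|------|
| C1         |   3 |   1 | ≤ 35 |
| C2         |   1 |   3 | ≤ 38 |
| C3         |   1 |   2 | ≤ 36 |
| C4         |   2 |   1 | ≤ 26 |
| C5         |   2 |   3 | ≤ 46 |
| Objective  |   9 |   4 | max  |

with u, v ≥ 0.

Primal max cᵀx s.t. Ax ≤ b, x ≥ 0  →  Dual min bᵀy s.t. Aᵀy ≥ c, y ≥ 0.

Minimize: z = 35y1 + 38y2 + 36y3 + 26y4 + 46y5

Subject to:
  3y1 + y2 + y3 + 2y4 + 2y5 ≥ 9
  y1 + 3y2 + 2y3 + y4 + 3y5 ≥ 4
  y1, y2, y3, y4, y5 ≥ 0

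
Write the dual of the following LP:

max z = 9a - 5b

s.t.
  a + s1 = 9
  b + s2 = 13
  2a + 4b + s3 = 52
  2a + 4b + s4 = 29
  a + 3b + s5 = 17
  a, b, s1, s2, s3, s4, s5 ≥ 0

Primal max cᵀx s.t. Ax ≤ b, x ≥ 0  →  Dual min bᵀy s.t. Aᵀy ≥ c, y ≥ 0.

Minimize: z = 9y1 + 13y2 + 52y3 + 29y4 + 17y5

Subject to:
  y1 + 2y3 + 2y4 + y5 ≥ 9
  y2 + 4y3 + 4y4 + 3y5 ≥ -5
  y1, y2, y3, y4, y5 ≥ 0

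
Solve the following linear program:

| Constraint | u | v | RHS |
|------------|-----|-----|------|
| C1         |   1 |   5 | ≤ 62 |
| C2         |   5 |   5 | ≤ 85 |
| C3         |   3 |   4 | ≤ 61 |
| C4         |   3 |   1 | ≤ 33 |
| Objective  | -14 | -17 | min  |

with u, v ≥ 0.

Evaluate the objective at each vertex of the feasible region:
  z(0, 0) = 0
  z(11, 0) = -154
  z(8, 9) = -265
  z(7, 10) = -268  ←
  z(5.182, 11.36) = -265.7
  z(0, 12.4) = -210.8
The minimum is at u = 7, v = 10.

u = 7, v = 10, z = -268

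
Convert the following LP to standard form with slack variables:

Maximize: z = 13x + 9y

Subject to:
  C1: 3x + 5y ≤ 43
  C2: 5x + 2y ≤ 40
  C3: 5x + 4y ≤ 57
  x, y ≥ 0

max z = 13x + 9y

s.t.
  3x + 5y + s1 = 43
  5x + 2y + s2 = 40
  5x + 4y + s3 = 57
  x, y, s1, s2, s3 ≥ 0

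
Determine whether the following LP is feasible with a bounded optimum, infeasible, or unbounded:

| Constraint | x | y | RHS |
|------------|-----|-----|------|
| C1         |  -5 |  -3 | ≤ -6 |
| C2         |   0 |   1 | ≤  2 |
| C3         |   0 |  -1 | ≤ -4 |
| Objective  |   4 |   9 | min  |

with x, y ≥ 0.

Infeasible (no feasible solution exists)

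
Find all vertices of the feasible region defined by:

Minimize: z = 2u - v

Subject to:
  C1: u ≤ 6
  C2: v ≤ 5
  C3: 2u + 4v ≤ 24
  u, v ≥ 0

(0, 0), (6, 0), (6, 3), (2, 5), (0, 5)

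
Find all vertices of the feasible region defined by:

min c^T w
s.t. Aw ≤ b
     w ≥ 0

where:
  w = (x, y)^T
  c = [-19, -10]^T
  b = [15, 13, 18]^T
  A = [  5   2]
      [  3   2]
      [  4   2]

(0, 0), (3, 0), (1, 5), (0, 6.5)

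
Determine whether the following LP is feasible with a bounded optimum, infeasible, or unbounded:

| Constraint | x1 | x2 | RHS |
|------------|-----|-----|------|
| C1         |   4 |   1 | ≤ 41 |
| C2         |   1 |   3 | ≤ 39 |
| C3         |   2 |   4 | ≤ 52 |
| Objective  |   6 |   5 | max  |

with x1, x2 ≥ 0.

Feasible with a bounded optimal solution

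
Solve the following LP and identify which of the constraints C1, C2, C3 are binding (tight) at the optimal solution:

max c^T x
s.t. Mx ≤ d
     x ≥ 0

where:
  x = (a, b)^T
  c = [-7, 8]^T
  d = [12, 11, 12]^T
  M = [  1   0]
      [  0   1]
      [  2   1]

At a = 0, b = 11, compute slack b - a·x for each constraint:
  C1: 12 − 0 = 12  (slack)
  C2: 11 − 11 = 0  (binding)
  C3: 12 − 11 = 1  (slack)

Optimal: a = 0, b = 11
Binding: C2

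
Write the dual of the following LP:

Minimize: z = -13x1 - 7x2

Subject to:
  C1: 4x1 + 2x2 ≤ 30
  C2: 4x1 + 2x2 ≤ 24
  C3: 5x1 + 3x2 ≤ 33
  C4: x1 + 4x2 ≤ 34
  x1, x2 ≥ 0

Primal min cᵀx s.t. Ax ≤ b, x ≥ 0  →  Dual max −bᵀy s.t. Aᵀy ≥ −c, y ≥ 0.

Maximize: z = -30y1 - 24y2 - 33y3 - 34y4

Subject to:
  4y1 + 4y2 + 5y3 + y4 ≥ 13
  2y1 + 2y2 + 3y3 + 4y4 ≥ 7
  y1, y2, y3, y4 ≥ 0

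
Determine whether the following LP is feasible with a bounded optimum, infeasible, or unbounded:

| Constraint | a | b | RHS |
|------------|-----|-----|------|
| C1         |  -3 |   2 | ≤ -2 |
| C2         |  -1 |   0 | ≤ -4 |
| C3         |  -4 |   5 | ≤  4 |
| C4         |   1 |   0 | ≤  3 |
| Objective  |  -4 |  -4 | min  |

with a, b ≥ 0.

Infeasible (no feasible solution exists)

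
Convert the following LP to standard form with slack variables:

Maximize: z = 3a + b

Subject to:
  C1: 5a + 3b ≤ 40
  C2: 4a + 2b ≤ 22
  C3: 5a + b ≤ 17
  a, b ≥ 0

max z = 3a + b

s.t.
  5a + 3b + s1 = 40
  4a + 2b + s2 = 22
  5a + b + s3 = 17
  a, b, s1, s2, s3 ≥ 0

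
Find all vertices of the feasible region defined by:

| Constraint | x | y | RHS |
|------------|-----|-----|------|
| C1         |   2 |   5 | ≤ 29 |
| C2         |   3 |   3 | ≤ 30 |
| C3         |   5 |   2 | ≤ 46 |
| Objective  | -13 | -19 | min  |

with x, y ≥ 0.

(0, 0), (9.2, 0), (8.667, 1.333), (7, 3), (0, 5.8)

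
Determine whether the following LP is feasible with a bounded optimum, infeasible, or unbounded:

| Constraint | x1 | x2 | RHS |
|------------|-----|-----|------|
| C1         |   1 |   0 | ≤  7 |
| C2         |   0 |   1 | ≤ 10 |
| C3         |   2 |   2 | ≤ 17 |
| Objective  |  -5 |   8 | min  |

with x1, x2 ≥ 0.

Feasible with a bounded optimal solution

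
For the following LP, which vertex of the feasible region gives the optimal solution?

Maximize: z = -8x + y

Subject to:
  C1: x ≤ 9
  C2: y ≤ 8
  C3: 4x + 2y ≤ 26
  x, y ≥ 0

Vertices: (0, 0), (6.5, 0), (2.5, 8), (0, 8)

Evaluate the objective at each vertex of the feasible region:
  z(0, 0) = 0
  z(6.5, 0) = -52
  z(2.5, 8) = -12
  z(0, 8) = 8  ←
The maximum is at x = 0, y = 8.

(0, 8)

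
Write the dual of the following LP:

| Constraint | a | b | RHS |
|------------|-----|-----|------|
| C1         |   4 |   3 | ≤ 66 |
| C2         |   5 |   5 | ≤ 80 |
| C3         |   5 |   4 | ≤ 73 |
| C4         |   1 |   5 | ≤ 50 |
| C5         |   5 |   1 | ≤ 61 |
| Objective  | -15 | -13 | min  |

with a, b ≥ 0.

Primal min cᵀx s.t. Ax ≤ b, x ≥ 0  →  Dual max −bᵀy s.t. Aᵀy ≥ −c, y ≥ 0.

Maximize: z = -66y1 - 80y2 - 73y3 - 50y4 - 61y5

Subject to:
  4y1 + 5y2 + 5y3 + y4 + 5y5 ≥ 15
  3y1 + 5y2 + 4y3 + 5y4 + y5 ≥ 13
  y1, y2, y3, y4, y5 ≥ 0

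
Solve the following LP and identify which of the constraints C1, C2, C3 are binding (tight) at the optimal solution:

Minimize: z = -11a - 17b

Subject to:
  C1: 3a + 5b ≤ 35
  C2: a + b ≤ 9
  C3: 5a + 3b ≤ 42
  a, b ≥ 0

At a = 5, b = 4, compute slack b - a·x for each constraint:
  C1: 35 − 35 = 0  (binding)
  C2: 9 − 9 = 0  (binding)
  C3: 42 − 37 = 5  (slack)

Optimal: a = 5, b = 4
Binding: C1, C2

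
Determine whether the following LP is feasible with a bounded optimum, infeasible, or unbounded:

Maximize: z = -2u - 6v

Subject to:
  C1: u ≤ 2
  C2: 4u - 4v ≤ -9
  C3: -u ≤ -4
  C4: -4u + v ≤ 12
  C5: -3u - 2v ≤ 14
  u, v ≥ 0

Infeasible (no feasible solution exists)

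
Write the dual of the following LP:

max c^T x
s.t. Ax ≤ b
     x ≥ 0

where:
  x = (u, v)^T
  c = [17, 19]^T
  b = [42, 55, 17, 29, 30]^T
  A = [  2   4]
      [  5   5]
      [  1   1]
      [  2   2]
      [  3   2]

Primal max cᵀx s.t. Ax ≤ b, x ≥ 0  →  Dual min bᵀy s.t. Aᵀy ≥ c, y ≥ 0.

Minimize: z = 42y1 + 55y2 + 17y3 + 29y4 + 30y5

Subject to:
  2y1 + 5y2 + y3 + 2y4 + 3y5 ≥ 17
  4y1 + 5y2 + y3 + 2y4 + 2y5 ≥ 19
  y1, y2, y3, y4, y5 ≥ 0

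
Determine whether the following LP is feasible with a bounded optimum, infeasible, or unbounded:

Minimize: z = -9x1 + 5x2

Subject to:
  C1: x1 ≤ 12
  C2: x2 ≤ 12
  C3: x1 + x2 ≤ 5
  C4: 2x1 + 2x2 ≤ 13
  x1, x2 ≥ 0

Feasible with a bounded optimal solution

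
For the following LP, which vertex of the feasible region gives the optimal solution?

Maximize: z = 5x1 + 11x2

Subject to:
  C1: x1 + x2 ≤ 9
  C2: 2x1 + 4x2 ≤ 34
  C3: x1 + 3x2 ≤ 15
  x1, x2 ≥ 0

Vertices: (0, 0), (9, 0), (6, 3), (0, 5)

Evaluate the objective at each vertex of the feasible region:
  z(0, 0) = 0
  z(9, 0) = 45
  z(6, 3) = 63  ←
  z(0, 5) = 55
The maximum is at x1 = 6, x2 = 3.

(6, 3)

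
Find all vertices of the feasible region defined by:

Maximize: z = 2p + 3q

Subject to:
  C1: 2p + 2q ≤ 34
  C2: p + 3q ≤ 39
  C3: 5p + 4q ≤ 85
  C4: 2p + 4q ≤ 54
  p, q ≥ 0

(0, 0), (17, 0), (7, 10), (3, 12), (0, 13)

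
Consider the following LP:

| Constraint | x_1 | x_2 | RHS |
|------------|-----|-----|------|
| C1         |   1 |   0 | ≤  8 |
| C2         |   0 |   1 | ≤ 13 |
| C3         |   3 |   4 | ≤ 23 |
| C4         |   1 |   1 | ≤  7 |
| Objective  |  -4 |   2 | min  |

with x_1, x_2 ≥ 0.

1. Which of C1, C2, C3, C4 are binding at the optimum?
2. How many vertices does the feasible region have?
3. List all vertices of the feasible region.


1. C4
2. 4
3. (0, 0), (7, 0), (5, 2), (0, 5.75)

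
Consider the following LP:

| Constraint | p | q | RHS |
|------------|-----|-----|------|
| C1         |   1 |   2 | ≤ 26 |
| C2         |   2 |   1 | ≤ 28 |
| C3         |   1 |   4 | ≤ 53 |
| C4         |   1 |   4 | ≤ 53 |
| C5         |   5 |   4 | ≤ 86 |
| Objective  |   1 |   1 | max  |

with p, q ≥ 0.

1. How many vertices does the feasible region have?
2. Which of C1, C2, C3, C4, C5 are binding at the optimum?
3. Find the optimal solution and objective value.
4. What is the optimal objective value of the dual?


1. 4
2. C1, C2
3. p = 10, q = 8, z = 18
4. 18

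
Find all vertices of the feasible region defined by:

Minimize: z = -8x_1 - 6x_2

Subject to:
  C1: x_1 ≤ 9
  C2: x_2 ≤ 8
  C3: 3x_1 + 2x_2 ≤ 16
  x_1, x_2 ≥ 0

(0, 0), (5.333, 0), (0, 8)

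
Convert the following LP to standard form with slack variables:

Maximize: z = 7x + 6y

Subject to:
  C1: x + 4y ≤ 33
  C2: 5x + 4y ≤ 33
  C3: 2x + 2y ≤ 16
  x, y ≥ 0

max z = 7x + 6y

s.t.
  x + 4y + s1 = 33
  5x + 4y + s2 = 33
  2x + 2y + s3 = 16
  x, y, s1, s2, s3 ≥ 0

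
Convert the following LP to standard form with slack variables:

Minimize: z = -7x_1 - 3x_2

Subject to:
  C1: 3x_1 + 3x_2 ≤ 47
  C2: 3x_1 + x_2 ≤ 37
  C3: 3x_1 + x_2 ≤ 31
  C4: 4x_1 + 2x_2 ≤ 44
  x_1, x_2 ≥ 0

min z = -7x_1 - 3x_2

s.t.
  3x_1 + 3x_2 + s1 = 47
  3x_1 + x_2 + s2 = 37
  3x_1 + x_2 + s3 = 31
  4x_1 + 2x_2 + s4 = 44
  x_1, x_2, s1, s2, s3, s4 ≥ 0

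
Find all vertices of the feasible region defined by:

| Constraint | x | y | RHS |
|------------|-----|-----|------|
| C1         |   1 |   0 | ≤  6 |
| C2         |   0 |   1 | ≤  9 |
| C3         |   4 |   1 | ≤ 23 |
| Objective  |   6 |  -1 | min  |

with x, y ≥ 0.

(0, 0), (5.75, 0), (3.5, 9), (0, 9)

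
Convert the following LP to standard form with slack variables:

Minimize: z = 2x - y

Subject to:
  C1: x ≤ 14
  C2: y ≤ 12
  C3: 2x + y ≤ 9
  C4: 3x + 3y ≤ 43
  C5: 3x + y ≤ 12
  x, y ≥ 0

min z = 2x - y

s.t.
  x + s1 = 14
  y + s2 = 12
  2x + y + s3 = 9
  3x + 3y + s4 = 43
  3x + y + s5 = 12
  x, y, s1, s2, s3, s4, s5 ≥ 0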